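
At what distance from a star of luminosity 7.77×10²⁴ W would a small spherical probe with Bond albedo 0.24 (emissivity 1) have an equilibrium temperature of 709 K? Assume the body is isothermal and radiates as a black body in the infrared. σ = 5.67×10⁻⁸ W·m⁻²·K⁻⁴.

d ≈ 2.86×10⁹ m

For an isothermal black-emitting sphere, (1−a)S·πr² = σ·4πr²·T⁴ ⇒ S = 4σT⁴/(1−a).
S = 4·5.67×10⁻⁸·(709)⁴/0.760 = 75410 W/m².
Flux falls as S = L/(4πd²), so d = √(L/(4πS)) = √(7.77×10²⁴/(4π·75410)).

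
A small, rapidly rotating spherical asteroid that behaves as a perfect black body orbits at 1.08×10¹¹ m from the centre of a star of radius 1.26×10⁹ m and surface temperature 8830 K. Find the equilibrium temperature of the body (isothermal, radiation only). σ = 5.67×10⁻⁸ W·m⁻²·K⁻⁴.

The star's surface emits σT_*⁴; at distance d the flux is S = σT_*⁴(R_*/d)².
S = 5.67×10⁻⁸·(8830)⁴·(1.26×10⁹/1.08×10¹¹)² = 46920 W/m².
For an isothermal sphere T⁴ = (1−a)S/(4σ) = 2.069×10¹¹ K⁴.

T ≈ 674 K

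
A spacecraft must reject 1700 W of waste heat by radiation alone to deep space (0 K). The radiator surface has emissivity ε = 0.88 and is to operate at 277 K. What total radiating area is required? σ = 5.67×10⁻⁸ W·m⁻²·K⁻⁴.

A ≈ 5.79 m²

P = εσA T⁴ ⇒ A = P/(εσT⁴).
T⁴ = 5.887×10⁹ K⁴.
A = 1700/(0.88 × 5.67×10⁻⁸ × 5.887×10⁹).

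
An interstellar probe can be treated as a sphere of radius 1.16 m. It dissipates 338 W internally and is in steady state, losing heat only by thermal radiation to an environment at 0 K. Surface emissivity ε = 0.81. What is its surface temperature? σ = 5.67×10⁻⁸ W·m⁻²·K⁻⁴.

T ≈ 144 K

Steady state: internal power = radiated power, P = εσA T⁴.
Radiating area A = 4πr² = 16.91 m².
T⁴ = P/(εσA) = 338/(0.81·5.67×10⁻⁸·16.91) = 4.352×10⁸ K⁴.
T = (4.352×10⁸)^(1/4).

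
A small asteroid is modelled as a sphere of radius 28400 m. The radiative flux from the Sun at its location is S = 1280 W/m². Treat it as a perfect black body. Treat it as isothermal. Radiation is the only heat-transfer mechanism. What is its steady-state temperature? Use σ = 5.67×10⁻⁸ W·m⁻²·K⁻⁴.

T ≈ 274 K

At equilibrium, absorbed power = emitted power.
Absorbing cross-section = πr² = 2.534×10⁹ m²; emitting surface = 4πr² = 1.014×10¹⁰ m² (ratio 4).
S·A_cross = εσ·A_surf·T⁴  ⇒  T⁴ = S/(4σ).
T⁴ = 1.00·1280/(4·5.67×10⁻⁸) = 5.644×10⁹ K⁴.
T = (5.644×10⁹)^(1/4).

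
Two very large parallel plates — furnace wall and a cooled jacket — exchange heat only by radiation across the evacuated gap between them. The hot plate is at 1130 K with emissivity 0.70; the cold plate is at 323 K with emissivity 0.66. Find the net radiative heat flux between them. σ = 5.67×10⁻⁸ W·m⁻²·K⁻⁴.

q ≈ 47200 W/m²

For two infinite grey parallel plates, q = σ(T₁⁴ − T₂⁴)/(1/ε₁ + 1/ε₂ − 1).
T₁⁴ − T₂⁴ = 1.630×10¹² − 1.088×10¹⁰ = 1.620×10¹² K⁴.
1/ε₁ + 1/ε₂ − 1 = 1.429 + 1.515 − 1 = 1.944.
q = 5.67×10⁻⁸ × 1.620×10¹² / 1.944.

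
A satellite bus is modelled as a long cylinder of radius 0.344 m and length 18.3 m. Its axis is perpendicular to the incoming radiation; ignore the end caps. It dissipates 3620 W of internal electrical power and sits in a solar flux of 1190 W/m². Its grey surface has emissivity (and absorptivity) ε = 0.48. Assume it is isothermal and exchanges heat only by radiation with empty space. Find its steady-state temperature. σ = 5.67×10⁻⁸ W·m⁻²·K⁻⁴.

At steady state, absorbed solar power + internal power = radiated power.
Absorbed: α·S·A_cross = 0.48·1190·12.59 = 7192 W (cross-section 2rL).
Total input = 7192 + 3620 = 10810 W.
Radiated: εσ·A_surf·T⁴ with A_surf = 2πrL = 39.55 m².
T⁴ = 10810/(0.48·5.67×10⁻⁸·39.55) = 1.004×10¹⁰ K⁴.

T ≈ 317 K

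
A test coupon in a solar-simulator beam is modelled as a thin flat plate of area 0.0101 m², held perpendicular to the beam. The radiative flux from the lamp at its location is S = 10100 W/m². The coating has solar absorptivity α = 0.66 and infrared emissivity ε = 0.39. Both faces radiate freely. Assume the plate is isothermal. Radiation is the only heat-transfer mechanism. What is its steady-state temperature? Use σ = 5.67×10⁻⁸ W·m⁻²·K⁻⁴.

T ≈ 623 K

At equilibrium, absorbed power = emitted power.
Absorbing cross-section = A = 0.01010 m²; emitting surface = 2A = 0.02020 m² (ratio 2).
αS·A_cross = εσ·A_surf·T⁴  ⇒  T⁴ = αS/(ε·2σ).
T⁴ = 0.660·10100/(0.39·2·5.67×10⁻⁸) = 1.507×10¹¹ K⁴.
T = (1.507×10¹¹)^(1/4).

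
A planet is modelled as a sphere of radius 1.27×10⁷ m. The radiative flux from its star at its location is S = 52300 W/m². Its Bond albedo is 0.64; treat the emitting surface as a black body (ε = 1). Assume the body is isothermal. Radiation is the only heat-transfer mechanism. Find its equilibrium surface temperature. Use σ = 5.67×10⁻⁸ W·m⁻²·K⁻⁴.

T ≈ 537 K

At equilibrium, absorbed power = emitted power.
Absorbing cross-section = πr² = 5.067×10¹⁴ m²; emitting surface = 4πr² = 2.027×10¹⁵ m² (ratio 4).
(1−a)S·A_cross = εσ·A_surf·T⁴  ⇒  T⁴ = (1−a)S/(4σ).
T⁴ = 0.360·52300/(4·5.67×10⁻⁸) = 8.302×10¹⁰ K⁴.
T = (8.302×10¹⁰)^(1/4).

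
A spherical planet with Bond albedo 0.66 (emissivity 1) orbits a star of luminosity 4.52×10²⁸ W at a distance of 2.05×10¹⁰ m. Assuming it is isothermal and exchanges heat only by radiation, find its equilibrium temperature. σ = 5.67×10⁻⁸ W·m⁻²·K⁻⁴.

T ≈ 1890 K

First find the stellar flux at distance d: S = L/(4πd²) = 4.52×10²⁸/(4π·(2.05×10¹⁰)²) = 8.559×10⁶ W/m².
For an isothermal sphere, absorbed (1−a)S·πr² = emitted σ·4πr²·T⁴, so T⁴ = (1−a)S/(4σ).
T⁴ = 0.340·8.559×10⁶/(4·5.67×10⁻⁸) = 1.283×10¹³ K⁴.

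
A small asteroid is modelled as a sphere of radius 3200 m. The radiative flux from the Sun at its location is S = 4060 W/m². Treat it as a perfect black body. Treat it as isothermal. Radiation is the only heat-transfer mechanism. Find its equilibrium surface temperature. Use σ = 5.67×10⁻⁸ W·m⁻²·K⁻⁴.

T ≈ 366 K

At equilibrium, absorbed power = emitted power.
Absorbing cross-section = πr² = 3.217×10⁷ m²; emitting surface = 4πr² = 1.287×10⁸ m² (ratio 4).
S·A_cross = εσ·A_surf·T⁴  ⇒  T⁴ = S/(4σ).
T⁴ = 1.00·4060/(4·5.67×10⁻⁸) = 1.790×10¹⁰ K⁴.
T = (1.790×10¹⁰)^(1/4).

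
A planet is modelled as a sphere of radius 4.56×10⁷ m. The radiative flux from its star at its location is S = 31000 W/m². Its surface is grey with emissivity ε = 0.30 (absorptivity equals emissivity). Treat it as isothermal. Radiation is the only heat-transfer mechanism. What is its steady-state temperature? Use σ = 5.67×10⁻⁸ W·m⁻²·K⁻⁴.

T ≈ 608 K

At equilibrium, absorbed power = emitted power.
Absorbing cross-section = πr² = 6.533×10¹⁵ m²; emitting surface = 4πr² = 2.613×10¹⁶ m² (ratio 4).
εS·A_cross = εσ·A_surf·T⁴  ⇒  T⁴ = S/(4σ)   (ε cancels).
T⁴ = 31000/(4·5.67×10⁻⁸) = 1.367×10¹¹ K⁴.
T = (1.367×10¹¹)^(1/4).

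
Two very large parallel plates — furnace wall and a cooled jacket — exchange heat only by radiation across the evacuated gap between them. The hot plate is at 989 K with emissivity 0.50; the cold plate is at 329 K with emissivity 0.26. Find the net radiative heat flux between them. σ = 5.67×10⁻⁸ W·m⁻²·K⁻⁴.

For two infinite grey parallel plates, q = σ(T₁⁴ − T₂⁴)/(1/ε₁ + 1/ε₂ − 1).
T₁⁴ − T₂⁴ = 9.567×10¹¹ − 1.172×10¹⁰ = 9.450×10¹¹ K⁴.
1/ε₁ + 1/ε₂ − 1 = 2.000 + 3.846 − 1 = 4.846.
q = 5.67×10⁻⁸ × 9.450×10¹¹ / 4.846.

q ≈ 11100 W/m²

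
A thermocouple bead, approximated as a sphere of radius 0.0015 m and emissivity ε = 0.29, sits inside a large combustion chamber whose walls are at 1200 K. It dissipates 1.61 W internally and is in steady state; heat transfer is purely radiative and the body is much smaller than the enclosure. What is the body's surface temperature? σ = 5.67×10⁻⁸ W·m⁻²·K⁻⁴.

For a small grey body in a large enclosure, net radiated power = εσA(T⁴ − T_w⁴).
Steady state: P = εσA(T⁴ − T_w⁴) with A = 4πr² = 2.827×10⁻⁵ m².
T⁴ = P/(εσA) + T_w⁴ = 1.61/(0.29·5.67×10⁻⁸·2.827×10⁻⁵) + (1200)⁴
    = 3.463×10¹² + 2.074×10¹² = 5.537×10¹² K⁴.

T ≈ 1530 K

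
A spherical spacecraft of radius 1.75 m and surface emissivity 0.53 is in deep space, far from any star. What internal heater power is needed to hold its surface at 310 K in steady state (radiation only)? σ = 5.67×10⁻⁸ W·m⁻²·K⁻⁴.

P ≈ 10700 W

P = εσ·4πr²·T⁴.
4πr² = 38.48 m²; T⁴ = 9.235×10⁹ K⁴.
P = 0.53·5.67×10⁻⁸·38.48·9.235×10⁹.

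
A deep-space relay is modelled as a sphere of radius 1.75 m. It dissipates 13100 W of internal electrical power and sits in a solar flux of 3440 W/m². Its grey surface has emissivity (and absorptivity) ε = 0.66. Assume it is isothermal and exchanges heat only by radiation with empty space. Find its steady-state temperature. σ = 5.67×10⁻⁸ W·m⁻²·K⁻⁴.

At steady state, absorbed solar power + internal power = radiated power.
Absorbed: α·S·A_cross = 0.66·3440·9.621 = 21840 W (cross-section πr²).
Total input = 21840 + 13100 = 34940 W.
Radiated: εσ·A_surf·T⁴ with A_surf = 4πr² = 38.48 m².
T⁴ = 34940/(0.66·5.67×10⁻⁸·38.48) = 2.426×10¹⁰ K⁴.

T ≈ 395 K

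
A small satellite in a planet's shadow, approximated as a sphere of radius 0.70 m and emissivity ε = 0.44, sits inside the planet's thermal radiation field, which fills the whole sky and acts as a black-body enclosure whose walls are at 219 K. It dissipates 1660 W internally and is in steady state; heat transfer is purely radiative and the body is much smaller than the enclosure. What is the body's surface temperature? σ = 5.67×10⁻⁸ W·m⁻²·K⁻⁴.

For a small grey body in a large enclosure, net radiated power = εσA(T⁴ − T_w⁴).
Steady state: P = εσA(T⁴ − T_w⁴) with A = 4πr² = 6.158 m².
T⁴ = P/(εσA) + T_w⁴ = 1660/(0.44·5.67×10⁻⁸·6.158) + (219)⁴
    = 1.081×10¹⁰ + 2.300×10⁹ = 1.311×10¹⁰ K⁴.

T ≈ 338 K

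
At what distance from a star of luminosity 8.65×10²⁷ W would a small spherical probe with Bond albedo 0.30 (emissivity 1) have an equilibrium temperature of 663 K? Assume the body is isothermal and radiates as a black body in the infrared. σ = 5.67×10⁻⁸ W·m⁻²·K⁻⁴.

For an isothermal black-emitting sphere, (1−a)S·πr² = σ·4πr²·T⁴ ⇒ S = 4σT⁴/(1−a).
S = 4·5.67×10⁻⁸·(663)⁴/0.700 = 62600 W/m².
Flux falls as S = L/(4πd²), so d = √(L/(4πS)) = √(8.65×10²⁷/(4π·62600)).

d ≈ 1.05×10¹¹ m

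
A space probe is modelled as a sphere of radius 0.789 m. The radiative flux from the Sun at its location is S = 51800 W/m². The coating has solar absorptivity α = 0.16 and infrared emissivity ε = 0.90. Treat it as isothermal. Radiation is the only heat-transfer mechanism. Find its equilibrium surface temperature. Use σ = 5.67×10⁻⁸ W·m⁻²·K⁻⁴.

At equilibrium, absorbed power = emitted power.
Absorbing cross-section = πr² = 1.956 m²; emitting surface = 4πr² = 7.823 m² (ratio 4).
αS·A_cross = εσ·A_surf·T⁴  ⇒  T⁴ = αS/(ε·4σ).
T⁴ = 0.160·51800/(0.90·4·5.67×10⁻⁸) = 4.060×10¹⁰ K⁴.
T = (4.060×10¹⁰)^(1/4).

T ≈ 449 K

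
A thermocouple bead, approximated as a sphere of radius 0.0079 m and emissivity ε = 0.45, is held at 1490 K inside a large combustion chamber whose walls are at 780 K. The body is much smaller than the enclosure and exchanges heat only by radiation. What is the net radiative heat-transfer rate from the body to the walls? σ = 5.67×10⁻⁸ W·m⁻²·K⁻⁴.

P_net ≈ 91.2 W

For a small grey body in a large enclosure: P_net = εσA(T_body⁴ − T_wall⁴).
A = 4πr² = 7.843×10⁻⁴ m²; T_body⁴ − T_wall⁴ = 4.929×10¹² − 3.702×10¹¹ = 4.559×10¹² K⁴.
|P_net| = 0.45·5.67×10⁻⁸·7.843×10⁻⁴·4.559×10¹².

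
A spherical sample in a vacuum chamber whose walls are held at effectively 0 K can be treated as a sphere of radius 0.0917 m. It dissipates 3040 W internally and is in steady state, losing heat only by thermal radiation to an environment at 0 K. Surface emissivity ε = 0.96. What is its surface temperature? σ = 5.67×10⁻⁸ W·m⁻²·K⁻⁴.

T ≈ 853 K

Steady state: internal power = radiated power, P = εσA T⁴.
Radiating area A = 4πr² = 0.1057 m².
T⁴ = P/(εσA) = 3040/(0.96·5.67×10⁻⁸·0.1057) = 5.285×10¹¹ K⁴.
T = (5.285×10¹¹)^(1/4).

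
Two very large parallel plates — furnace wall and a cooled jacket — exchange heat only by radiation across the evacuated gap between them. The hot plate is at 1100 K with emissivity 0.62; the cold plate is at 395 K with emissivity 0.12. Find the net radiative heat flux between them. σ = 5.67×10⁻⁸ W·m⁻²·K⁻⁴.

q ≈ 9120 W/m²

For two infinite grey parallel plates, q = σ(T₁⁴ − T₂⁴)/(1/ε₁ + 1/ε₂ − 1).
T₁⁴ − T₂⁴ = 1.464×10¹² − 2.434×10¹⁰ = 1.440×10¹² K⁴.
1/ε₁ + 1/ε₂ − 1 = 1.613 + 8.333 − 1 = 8.946.
q = 5.67×10⁻⁸ × 1.440×10¹² / 8.946.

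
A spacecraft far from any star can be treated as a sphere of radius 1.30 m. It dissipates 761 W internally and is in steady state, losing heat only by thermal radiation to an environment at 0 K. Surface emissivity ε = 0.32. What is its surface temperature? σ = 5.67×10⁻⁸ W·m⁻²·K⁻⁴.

T ≈ 211 K

Steady state: internal power = radiated power, P = εσA T⁴.
Radiating area A = 4πr² = 21.24 m².
T⁴ = P/(εσA) = 761/(0.32·5.67×10⁻⁸·21.24) = 1.975×10⁹ K⁴.
T = (1.975×10⁹)^(1/4).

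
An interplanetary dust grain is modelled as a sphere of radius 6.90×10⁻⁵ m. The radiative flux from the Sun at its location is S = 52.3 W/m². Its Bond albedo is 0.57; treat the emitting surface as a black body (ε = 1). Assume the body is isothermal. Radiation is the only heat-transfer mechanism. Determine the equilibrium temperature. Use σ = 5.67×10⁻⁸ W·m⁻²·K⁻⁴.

At equilibrium, absorbed power = emitted power.
Absorbing cross-section = πr² = 1.496×10⁻⁸ m²; emitting surface = 4πr² = 5.983×10⁻⁸ m² (ratio 4).
(1−a)S·A_cross = εσ·A_surf·T⁴  ⇒  T⁴ = (1−a)S/(4σ).
T⁴ = 0.430·52.3/(4·5.67×10⁻⁸) = 9.916×10⁷ K⁴.
T = (9.916×10⁷)^(1/4).

T ≈ 99.8 K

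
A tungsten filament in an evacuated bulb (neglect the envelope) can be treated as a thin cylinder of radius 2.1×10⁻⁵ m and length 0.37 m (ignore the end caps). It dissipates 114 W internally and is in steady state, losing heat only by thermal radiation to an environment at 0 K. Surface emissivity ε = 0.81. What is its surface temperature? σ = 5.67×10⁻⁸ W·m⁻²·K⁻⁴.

Steady state: internal power = radiated power, P = εσA T⁴.
Radiating area A = 2πrL = 4.882×10⁻⁵ m².
T⁴ = P/(εσA) = 114/(0.81·5.67×10⁻⁸·4.882×10⁻⁵) = 5.084×10¹³ K⁴.
T = (5.084×10¹³)^(1/4).

T ≈ 2670 K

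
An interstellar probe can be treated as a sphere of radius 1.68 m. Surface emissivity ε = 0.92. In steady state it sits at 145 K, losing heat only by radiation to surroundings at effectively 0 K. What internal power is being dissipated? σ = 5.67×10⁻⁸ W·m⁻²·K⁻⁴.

Steady state: P = εσA T⁴.
A = 4πr² = 35.47 m²; T⁴ = (145)⁴ = 4.421×10⁸ K⁴.
P = 0.92 × 5.67×10⁻⁸ × 35.47 × 4.421×10⁸.

P ≈ 818 W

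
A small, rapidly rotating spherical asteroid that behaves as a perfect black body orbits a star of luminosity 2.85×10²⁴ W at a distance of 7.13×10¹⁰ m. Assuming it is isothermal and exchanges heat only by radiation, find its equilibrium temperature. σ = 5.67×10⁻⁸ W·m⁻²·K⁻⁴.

T ≈ 118 K

First find the stellar flux at distance d: S = L/(4πd²) = 2.85×10²⁴/(4π·(7.13×10¹⁰)²) = 44.61 W/m².
For an isothermal sphere, absorbed (1−a)S·πr² = emitted σ·4πr²·T⁴, so T⁴ = (1−a)S/(4σ).
T⁴ = 1.00·44.61/(4·5.67×10⁻⁸) = 1.967×10⁸ K⁴.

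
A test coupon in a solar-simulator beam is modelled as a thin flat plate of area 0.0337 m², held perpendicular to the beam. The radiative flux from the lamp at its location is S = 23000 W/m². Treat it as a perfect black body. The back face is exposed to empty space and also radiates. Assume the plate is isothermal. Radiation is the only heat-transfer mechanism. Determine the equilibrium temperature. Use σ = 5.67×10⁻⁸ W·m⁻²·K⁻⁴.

T ≈ 671 K

At equilibrium, absorbed power = emitted power.
Absorbing cross-section = A = 0.03370 m²; emitting surface = 2A = 0.06740 m² (ratio 2).
S·A_cross = εσ·A_surf·T⁴  ⇒  T⁴ = S/(2σ).
T⁴ = 1.00·23000/(2·5.67×10⁻⁸) = 2.028×10¹¹ K⁴.
T = (2.028×10¹¹)^(1/4).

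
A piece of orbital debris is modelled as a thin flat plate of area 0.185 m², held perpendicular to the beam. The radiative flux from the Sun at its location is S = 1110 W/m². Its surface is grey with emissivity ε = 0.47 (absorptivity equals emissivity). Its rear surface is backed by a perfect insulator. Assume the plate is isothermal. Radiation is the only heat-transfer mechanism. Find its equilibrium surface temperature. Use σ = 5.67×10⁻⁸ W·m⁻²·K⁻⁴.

At equilibrium, absorbed power = emitted power.
Absorbing cross-section = A = 0.1850 m²; emitting surface = A = 0.1850 m² (ratio 1).
εS·A_cross = εσ·A_surf·T⁴  ⇒  T⁴ = S/(1σ)   (ε cancels).
T⁴ = 1110/(1·5.67×10⁻⁸) = 1.958×10¹⁰ K⁴.
T = (1.958×10¹⁰)^(1/4).

T ≈ 374 K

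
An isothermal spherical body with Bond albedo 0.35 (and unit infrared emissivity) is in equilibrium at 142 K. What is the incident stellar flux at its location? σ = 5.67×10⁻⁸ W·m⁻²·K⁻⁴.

(1−a)S·πr² = σ·4πr²·T⁴ ⇒ S = 4σT⁴/(1−a).
S = 4·5.67×10⁻⁸·4.066×10⁸/0.650.

S ≈ 142 W/m²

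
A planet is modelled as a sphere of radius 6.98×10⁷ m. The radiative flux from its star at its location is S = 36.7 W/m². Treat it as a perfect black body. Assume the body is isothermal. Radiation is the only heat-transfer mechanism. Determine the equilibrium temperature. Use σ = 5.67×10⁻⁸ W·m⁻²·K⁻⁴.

T ≈ 113 K

At equilibrium, absorbed power = emitted power.
Absorbing cross-section = πr² = 1.531×10¹⁶ m²; emitting surface = 4πr² = 6.122×10¹⁶ m² (ratio 4).
S·A_cross = εσ·A_surf·T⁴  ⇒  T⁴ = S/(4σ).
T⁴ = 1.00·36.7/(4·5.67×10⁻⁸) = 1.618×10⁸ K⁴.
T = (1.618×10⁸)^(1/4).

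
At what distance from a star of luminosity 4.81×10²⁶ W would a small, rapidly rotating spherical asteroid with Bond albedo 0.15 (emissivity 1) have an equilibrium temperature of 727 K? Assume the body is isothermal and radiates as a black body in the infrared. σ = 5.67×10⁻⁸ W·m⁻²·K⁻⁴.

For an isothermal black-emitting sphere, (1−a)S·πr² = σ·4πr²·T⁴ ⇒ S = 4σT⁴/(1−a).
S = 4·5.67×10⁻⁸·(727)⁴/0.850 = 74540 W/m².
Flux falls as S = L/(4πd²), so d = √(L/(4πS)) = √(4.81×10²⁶/(4π·74540)).

d ≈ 2.27×10¹⁰ m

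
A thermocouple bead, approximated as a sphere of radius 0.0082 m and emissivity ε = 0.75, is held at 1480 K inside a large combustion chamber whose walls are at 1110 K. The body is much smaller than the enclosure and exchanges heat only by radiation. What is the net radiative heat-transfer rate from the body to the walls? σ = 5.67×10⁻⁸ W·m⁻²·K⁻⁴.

P_net ≈ 118 W

For a small grey body in a large enclosure: P_net = εσA(T_body⁴ − T_wall⁴).
A = 4πr² = 8.450×10⁻⁴ m²; T_body⁴ − T_wall⁴ = 4.798×10¹² − 1.518×10¹² = 3.280×10¹² K⁴.
|P_net| = 0.75·5.67×10⁻⁸·8.450×10⁻⁴·3.280×10¹².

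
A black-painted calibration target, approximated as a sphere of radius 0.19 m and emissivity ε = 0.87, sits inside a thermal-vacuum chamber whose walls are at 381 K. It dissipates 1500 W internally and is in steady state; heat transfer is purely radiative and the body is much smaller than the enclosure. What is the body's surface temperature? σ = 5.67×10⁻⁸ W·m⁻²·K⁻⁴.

For a small grey body in a large enclosure, net radiated power = εσA(T⁴ − T_w⁴).
Steady state: P = εσA(T⁴ − T_w⁴) with A = 4πr² = 0.4536 m².
T⁴ = P/(εσA) + T_w⁴ = 1500/(0.87·5.67×10⁻⁸·0.4536) + (381)⁴
    = 6.703×10¹⁰ + 2.107×10¹⁰ = 8.810×10¹⁰ K⁴.

T ≈ 545 K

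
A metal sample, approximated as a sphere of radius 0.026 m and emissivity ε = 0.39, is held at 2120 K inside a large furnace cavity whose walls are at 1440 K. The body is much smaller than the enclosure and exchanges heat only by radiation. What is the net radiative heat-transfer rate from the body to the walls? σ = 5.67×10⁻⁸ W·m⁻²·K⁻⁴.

For a small grey body in a large enclosure: P_net = εσA(T_body⁴ − T_wall⁴).
A = 4πr² = 0.008495 m²; T_body⁴ − T_wall⁴ = 2.020×10¹³ − 4.300×10¹² = 1.590×10¹³ K⁴.
|P_net| = 0.39·5.67×10⁻⁸·0.008495·1.590×10¹³.

P_net ≈ 2990 W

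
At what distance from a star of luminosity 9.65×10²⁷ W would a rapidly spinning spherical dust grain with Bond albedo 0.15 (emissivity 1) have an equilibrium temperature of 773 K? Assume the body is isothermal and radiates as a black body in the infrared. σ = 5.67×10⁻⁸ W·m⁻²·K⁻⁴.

d ≈ 8.98×10¹⁰ m

For an isothermal black-emitting sphere, (1−a)S·πr² = σ·4πr²·T⁴ ⇒ S = 4σT⁴/(1−a).
S = 4·5.67×10⁻⁸·(773)⁴/0.850 = 95270 W/m².
Flux falls as S = L/(4πd²), so d = √(L/(4πS)) = √(9.65×10²⁷/(4π·95270)).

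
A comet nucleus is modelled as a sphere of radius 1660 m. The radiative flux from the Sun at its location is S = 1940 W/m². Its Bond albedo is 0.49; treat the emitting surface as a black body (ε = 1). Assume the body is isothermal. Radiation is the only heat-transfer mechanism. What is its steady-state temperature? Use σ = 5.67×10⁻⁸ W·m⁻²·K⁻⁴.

T ≈ 257 K

At equilibrium, absorbed power = emitted power.
Absorbing cross-section = πr² = 8.657×10⁶ m²; emitting surface = 4πr² = 3.463×10⁷ m² (ratio 4).
(1−a)S·A_cross = εσ·A_surf·T⁴  ⇒  T⁴ = (1−a)S/(4σ).
T⁴ = 0.510·1940/(4·5.67×10⁻⁸) = 4.362×10⁹ K⁴.
T = (4.362×10⁹)^(1/4).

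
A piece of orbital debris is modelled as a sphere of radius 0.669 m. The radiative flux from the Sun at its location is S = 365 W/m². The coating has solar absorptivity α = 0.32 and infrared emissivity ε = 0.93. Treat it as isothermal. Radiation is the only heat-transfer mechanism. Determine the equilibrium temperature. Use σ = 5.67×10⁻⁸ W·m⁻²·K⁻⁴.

At equilibrium, absorbed power = emitted power.
Absorbing cross-section = πr² = 1.406 m²; emitting surface = 4πr² = 5.624 m² (ratio 4).
αS·A_cross = εσ·A_surf·T⁴  ⇒  T⁴ = αS/(ε·4σ).
T⁴ = 0.320·365/(0.93·4·5.67×10⁻⁸) = 5.538×10⁸ K⁴.
T = (5.538×10⁸)^(1/4).

T ≈ 153 K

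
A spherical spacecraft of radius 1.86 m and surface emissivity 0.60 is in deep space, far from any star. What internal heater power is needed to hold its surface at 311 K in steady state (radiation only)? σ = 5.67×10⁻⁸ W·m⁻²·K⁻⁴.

P ≈ 13800 W

P = εσ·4πr²·T⁴.
4πr² = 43.47 m²; T⁴ = 9.355×10⁹ K⁴.
P = 0.60·5.67×10⁻⁸·43.47·9.355×10⁹.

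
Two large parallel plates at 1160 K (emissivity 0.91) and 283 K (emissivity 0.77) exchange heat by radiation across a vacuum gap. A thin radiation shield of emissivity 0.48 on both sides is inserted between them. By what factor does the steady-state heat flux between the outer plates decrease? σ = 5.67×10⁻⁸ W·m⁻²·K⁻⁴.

Without shield: q₀ = σΔ(T⁴)/(1/ε₁+1/ε₂−1) with denominator 1.398.
With shield the two gaps are in series; the resistances add: (1/ε₁+1/ε_s−1)+(1/ε_s+1/ε₂−1) = 2.182+2.382 = 4.564.
Heat-flux ratio q₀/q = 4.564/1.398.

factor ≈ 3.27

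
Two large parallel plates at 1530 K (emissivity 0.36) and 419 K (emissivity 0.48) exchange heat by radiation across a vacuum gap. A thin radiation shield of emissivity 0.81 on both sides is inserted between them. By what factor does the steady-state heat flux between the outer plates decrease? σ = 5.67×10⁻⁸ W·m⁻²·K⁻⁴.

factor ≈ 1.38

Without shield: q₀ = σΔ(T⁴)/(1/ε₁+1/ε₂−1) with denominator 3.861.
With shield the two gaps are in series; the resistances add: (1/ε₁+1/ε_s−1)+(1/ε_s+1/ε₂−1) = 3.012+2.318 = 5.330.
Heat-flux ratio q₀/q = 5.330/3.861.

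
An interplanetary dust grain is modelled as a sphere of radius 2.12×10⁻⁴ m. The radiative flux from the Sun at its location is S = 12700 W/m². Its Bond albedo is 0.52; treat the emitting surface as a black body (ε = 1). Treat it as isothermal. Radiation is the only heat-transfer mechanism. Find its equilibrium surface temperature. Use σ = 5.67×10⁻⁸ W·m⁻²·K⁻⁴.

At equilibrium, absorbed power = emitted power.
Absorbing cross-section = πr² = 1.412×10⁻⁷ m²; emitting surface = 4πr² = 5.648×10⁻⁷ m² (ratio 4).
(1−a)S·A_cross = εσ·A_surf·T⁴  ⇒  T⁴ = (1−a)S/(4σ).
T⁴ = 0.480·12700/(4·5.67×10⁻⁸) = 2.688×10¹⁰ K⁴.
T = (2.688×10¹⁰)^(1/4).

T ≈ 405 K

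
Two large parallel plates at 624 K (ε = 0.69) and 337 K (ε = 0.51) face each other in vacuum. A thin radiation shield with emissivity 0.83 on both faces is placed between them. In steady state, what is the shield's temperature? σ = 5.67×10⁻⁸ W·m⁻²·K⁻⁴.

T_s ≈ 550 K

In steady state the net flux on the hot side equals that on the cold side.
σ(T₁⁴−T_s⁴)/D₁ = σ(T_s⁴−T₂⁴)/D₂, with D₁ = 1/ε₁+1/ε_s−1 = 1.654, D₂ = 1/ε_s+1/ε₂−1 = 2.166.
Solve for T_s⁴: T_s⁴ = (D₂·T₁⁴ + D₁·T₂⁴)/(D₁+D₂) = 9.154×10¹⁰ K⁴.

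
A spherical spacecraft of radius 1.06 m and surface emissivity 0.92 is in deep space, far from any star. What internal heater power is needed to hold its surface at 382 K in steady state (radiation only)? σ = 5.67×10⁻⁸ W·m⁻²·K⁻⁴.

P ≈ 15700 W

P = εσ·4πr²·T⁴.
4πr² = 14.12 m²; T⁴ = 2.129×10¹⁰ K⁴.
P = 0.92·5.67×10⁻⁸·14.12·2.129×10¹⁰.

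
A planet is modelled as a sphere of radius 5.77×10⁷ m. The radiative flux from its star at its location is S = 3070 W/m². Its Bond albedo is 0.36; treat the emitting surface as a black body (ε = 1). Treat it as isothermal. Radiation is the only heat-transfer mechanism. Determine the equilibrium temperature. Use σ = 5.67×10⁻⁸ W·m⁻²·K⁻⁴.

At equilibrium, absorbed power = emitted power.
Absorbing cross-section = πr² = 1.046×10¹⁶ m²; emitting surface = 4πr² = 4.184×10¹⁶ m² (ratio 4).
(1−a)S·A_cross = εσ·A_surf·T⁴  ⇒  T⁴ = (1−a)S/(4σ).
T⁴ = 0.640·3070/(4·5.67×10⁻⁸) = 8.663×10⁹ K⁴.
T = (8.663×10⁹)^(1/4).

T ≈ 305 K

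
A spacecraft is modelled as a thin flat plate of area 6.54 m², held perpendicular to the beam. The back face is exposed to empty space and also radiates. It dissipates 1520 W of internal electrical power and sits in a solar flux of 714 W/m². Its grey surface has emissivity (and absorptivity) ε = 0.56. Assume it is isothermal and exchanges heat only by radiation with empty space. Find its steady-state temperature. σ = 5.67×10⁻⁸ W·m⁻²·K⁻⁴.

At steady state, absorbed solar power + internal power = radiated power.
Absorbed: α·S·A_cross = 0.56·714·6.540 = 2615 W (cross-section A).
Total input = 2615 + 1520 = 4135 W.
Radiated: εσ·A_surf·T⁴ with A_surf = 2A = 13.08 m².
T⁴ = 4135/(0.56·5.67×10⁻⁸·13.08) = 9.956×10⁹ K⁴.

T ≈ 316 K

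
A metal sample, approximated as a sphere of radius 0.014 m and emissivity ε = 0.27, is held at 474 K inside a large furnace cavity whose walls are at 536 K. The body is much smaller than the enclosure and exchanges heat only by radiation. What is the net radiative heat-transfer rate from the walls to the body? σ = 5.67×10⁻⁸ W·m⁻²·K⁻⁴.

For a small grey body in a large enclosure: P_net = εσA(T_body⁴ − T_wall⁴).
A = 4πr² = 0.002463 m²; T_body⁴ − T_wall⁴ = 5.048×10¹⁰ − 8.254×10¹⁰ = -3.206×10¹⁰ K⁴.
|P_net| = 0.27·5.67×10⁻⁸·0.002463·3.206×10¹⁰.

P_net ≈ 1.21 W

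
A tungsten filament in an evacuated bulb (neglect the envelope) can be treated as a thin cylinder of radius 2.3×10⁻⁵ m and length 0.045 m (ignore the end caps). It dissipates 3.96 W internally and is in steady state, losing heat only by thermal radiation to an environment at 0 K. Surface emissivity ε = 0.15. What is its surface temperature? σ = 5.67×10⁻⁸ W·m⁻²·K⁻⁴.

Steady state: internal power = radiated power, P = εσA T⁴.
Radiating area A = 2πrL = 6.503×10⁻⁶ m².
T⁴ = P/(εσA) = 3.96/(0.15·5.67×10⁻⁸·6.503×10⁻⁶) = 7.160×10¹³ K⁴.
T = (7.160×10¹³)^(1/4).

T ≈ 2910 K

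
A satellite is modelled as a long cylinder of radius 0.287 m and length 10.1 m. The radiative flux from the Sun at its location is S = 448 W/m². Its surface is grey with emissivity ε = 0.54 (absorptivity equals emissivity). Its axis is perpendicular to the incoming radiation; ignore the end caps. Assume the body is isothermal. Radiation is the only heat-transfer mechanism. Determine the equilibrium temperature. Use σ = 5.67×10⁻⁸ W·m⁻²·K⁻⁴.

At equilibrium, absorbed power = emitted power.
Absorbing cross-section = 2rL = 5.797 m²; emitting surface = 2πrL = 18.21 m² (ratio π).
εS·A_cross = εσ·A_surf·T⁴  ⇒  T⁴ = S/(πσ)   (ε cancels).
T⁴ = 448/(π·5.67×10⁻⁸) = 2.515×10⁹ K⁴.
T = (2.515×10⁹)^(1/4).

T ≈ 224 K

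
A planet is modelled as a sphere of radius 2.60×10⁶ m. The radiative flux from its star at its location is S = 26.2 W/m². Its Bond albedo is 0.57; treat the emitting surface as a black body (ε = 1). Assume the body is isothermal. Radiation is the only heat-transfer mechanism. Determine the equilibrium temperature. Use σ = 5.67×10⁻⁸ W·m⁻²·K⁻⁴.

At equilibrium, absorbed power = emitted power.
Absorbing cross-section = πr² = 2.124×10¹³ m²; emitting surface = 4πr² = 8.495×10¹³ m² (ratio 4).
(1−a)S·A_cross = εσ·A_surf·T⁴  ⇒  T⁴ = (1−a)S/(4σ).
T⁴ = 0.430·26.2/(4·5.67×10⁻⁸) = 4.967×10⁷ K⁴.
T = (4.967×10⁷)^(1/4).

T ≈ 84.0 K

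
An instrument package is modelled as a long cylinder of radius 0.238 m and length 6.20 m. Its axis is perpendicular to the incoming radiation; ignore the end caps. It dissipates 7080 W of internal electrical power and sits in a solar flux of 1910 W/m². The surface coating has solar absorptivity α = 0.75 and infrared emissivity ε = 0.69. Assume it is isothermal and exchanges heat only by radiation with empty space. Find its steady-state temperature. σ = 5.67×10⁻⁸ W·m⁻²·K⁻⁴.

At steady state, absorbed solar power + internal power = radiated power.
Absorbed: α·S·A_cross = 0.75·1910·2.951 = 4228 W (cross-section 2rL).
Total input = 4228 + 7080 = 11310 W.
Radiated: εσ·A_surf·T⁴ with A_surf = 2πrL = 9.271 m².
T⁴ = 11310/(0.69·5.67×10⁻⁸·9.271) = 3.117×10¹⁰ K⁴.

T ≈ 420 K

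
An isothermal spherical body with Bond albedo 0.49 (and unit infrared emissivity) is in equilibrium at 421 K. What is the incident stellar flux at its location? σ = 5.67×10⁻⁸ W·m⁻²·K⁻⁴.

(1−a)S·πr² = σ·4πr²·T⁴ ⇒ S = 4σT⁴/(1−a).
S = 4·5.67×10⁻⁸·3.141×10¹⁰/0.510.

S ≈ 14000 W/m²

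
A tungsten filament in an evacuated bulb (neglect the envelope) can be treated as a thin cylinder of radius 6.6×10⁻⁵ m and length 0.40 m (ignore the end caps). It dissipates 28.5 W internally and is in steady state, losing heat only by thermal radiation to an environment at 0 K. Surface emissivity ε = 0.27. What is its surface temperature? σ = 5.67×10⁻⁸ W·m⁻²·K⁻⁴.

Steady state: internal power = radiated power, P = εσA T⁴.
Radiating area A = 2πrL = 1.659×10⁻⁴ m².
T⁴ = P/(εσA) = 28.5/(0.27·5.67×10⁻⁸·1.659×10⁻⁴) = 1.122×10¹³ K⁴.
T = (1.122×10¹³)^(1/4).

T ≈ 1830 K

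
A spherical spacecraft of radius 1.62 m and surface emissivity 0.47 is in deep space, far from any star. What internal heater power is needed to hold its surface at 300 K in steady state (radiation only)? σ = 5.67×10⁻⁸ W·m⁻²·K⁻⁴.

P = εσ·4πr²·T⁴.
4πr² = 32.98 m²; T⁴ = 8.100×10⁹ K⁴.
P = 0.47·5.67×10⁻⁸·32.98·8.100×10⁹.

P ≈ 7120 W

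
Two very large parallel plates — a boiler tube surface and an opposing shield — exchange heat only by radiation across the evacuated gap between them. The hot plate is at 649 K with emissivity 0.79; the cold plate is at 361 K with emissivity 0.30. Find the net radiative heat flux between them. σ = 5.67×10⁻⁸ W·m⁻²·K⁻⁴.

q ≈ 2530 W/m²

For two infinite grey parallel plates, q = σ(T₁⁴ − T₂⁴)/(1/ε₁ + 1/ε₂ − 1).
T₁⁴ − T₂⁴ = 1.774×10¹¹ − 1.698×10¹⁰ = 1.604×10¹¹ K⁴.
1/ε₁ + 1/ε₂ − 1 = 1.266 + 3.333 − 1 = 3.599.
q = 5.67×10⁻⁸ × 1.604×10¹¹ / 3.599.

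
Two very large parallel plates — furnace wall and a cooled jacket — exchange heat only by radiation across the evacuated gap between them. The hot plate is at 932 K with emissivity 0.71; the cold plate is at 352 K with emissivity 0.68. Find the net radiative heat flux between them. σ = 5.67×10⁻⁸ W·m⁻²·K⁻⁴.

q ≈ 22300 W/m²

For two infinite grey parallel plates, q = σ(T₁⁴ − T₂⁴)/(1/ε₁ + 1/ε₂ − 1).
T₁⁴ − T₂⁴ = 7.545×10¹¹ − 1.535×10¹⁰ = 7.392×10¹¹ K⁴.
1/ε₁ + 1/ε₂ − 1 = 1.408 + 1.471 − 1 = 1.879.
q = 5.67×10⁻⁸ × 7.392×10¹¹ / 1.879.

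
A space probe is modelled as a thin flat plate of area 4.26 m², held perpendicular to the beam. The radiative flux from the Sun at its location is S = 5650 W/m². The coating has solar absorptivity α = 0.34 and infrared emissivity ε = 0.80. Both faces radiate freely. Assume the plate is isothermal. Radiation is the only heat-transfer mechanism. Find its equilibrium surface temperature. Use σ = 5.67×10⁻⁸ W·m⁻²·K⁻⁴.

At equilibrium, absorbed power = emitted power.
Absorbing cross-section = A = 4.260 m²; emitting surface = 2A = 8.520 m² (ratio 2).
αS·A_cross = εσ·A_surf·T⁴  ⇒  T⁴ = αS/(ε·2σ).
T⁴ = 0.340·5650/(0.80·2·5.67×10⁻⁸) = 2.118×10¹⁰ K⁴.
T = (2.118×10¹⁰)^(1/4).

T ≈ 381 K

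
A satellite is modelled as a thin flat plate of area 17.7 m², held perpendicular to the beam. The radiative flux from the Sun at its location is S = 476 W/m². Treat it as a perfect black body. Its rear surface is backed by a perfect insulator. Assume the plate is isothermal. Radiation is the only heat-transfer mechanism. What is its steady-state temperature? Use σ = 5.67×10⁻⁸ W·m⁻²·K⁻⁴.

T ≈ 303 K

At equilibrium, absorbed power = emitted power.
Absorbing cross-section = A = 17.70 m²; emitting surface = A = 17.70 m² (ratio 1).
S·A_cross = εσ·A_surf·T⁴  ⇒  T⁴ = S/(1σ).
T⁴ = 1.00·476/(1·5.67×10⁻⁸) = 8.395×10⁹ K⁴.
T = (8.395×10⁹)^(1/4).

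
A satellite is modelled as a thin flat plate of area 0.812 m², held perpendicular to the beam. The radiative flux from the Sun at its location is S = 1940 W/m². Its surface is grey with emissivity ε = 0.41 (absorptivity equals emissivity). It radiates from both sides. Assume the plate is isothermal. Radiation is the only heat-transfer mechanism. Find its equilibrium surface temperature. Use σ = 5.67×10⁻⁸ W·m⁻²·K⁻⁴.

At equilibrium, absorbed power = emitted power.
Absorbing cross-section = A = 0.8120 m²; emitting surface = 2A = 1.624 m² (ratio 2).
εS·A_cross = εσ·A_surf·T⁴  ⇒  T⁴ = S/(2σ)   (ε cancels).
T⁴ = 1940/(2·5.67×10⁻⁸) = 1.711×10¹⁰ K⁴.
T = (1.711×10¹⁰)^(1/4).

T ≈ 362 K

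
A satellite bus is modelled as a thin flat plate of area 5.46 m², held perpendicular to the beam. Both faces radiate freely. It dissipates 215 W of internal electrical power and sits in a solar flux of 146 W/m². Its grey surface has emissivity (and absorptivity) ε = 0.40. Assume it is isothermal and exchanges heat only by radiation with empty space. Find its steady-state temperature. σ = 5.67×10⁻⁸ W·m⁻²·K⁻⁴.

T ≈ 215 K

At steady state, absorbed solar power + internal power = radiated power.
Absorbed: α·S·A_cross = 0.40·146·5.460 = 318.9 W (cross-section A).
Total input = 318.9 + 215 = 533.9 W.
Radiated: εσ·A_surf·T⁴ with A_surf = 2A = 10.92 m².
T⁴ = 533.9/(0.40·5.67×10⁻⁸·10.92) = 2.156×10⁹ K⁴.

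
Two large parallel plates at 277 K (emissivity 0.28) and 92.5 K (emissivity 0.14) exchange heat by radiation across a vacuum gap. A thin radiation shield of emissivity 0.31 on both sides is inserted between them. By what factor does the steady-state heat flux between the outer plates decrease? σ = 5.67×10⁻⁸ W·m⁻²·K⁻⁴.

factor ≈ 1.56

Without shield: q₀ = σΔ(T⁴)/(1/ε₁+1/ε₂−1) with denominator 9.714.
With shield the two gaps are in series; the resistances add: (1/ε₁+1/ε_s−1)+(1/ε_s+1/ε₂−1) = 5.797+9.369 = 15.17.
Heat-flux ratio q₀/q = 15.17/9.714.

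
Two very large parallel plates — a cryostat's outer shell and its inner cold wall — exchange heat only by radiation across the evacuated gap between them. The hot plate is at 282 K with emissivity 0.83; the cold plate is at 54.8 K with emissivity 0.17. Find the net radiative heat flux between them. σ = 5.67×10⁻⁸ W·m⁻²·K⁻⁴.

q ≈ 58.8 W/m²

For two infinite grey parallel plates, q = σ(T₁⁴ − T₂⁴)/(1/ε₁ + 1/ε₂ − 1).
T₁⁴ − T₂⁴ = 6.324×10⁹ − 9.018×10⁶ = 6.315×10⁹ K⁴.
1/ε₁ + 1/ε₂ − 1 = 1.205 + 5.882 − 1 = 6.087.
q = 5.67×10⁻⁸ × 6.315×10⁹ / 6.087.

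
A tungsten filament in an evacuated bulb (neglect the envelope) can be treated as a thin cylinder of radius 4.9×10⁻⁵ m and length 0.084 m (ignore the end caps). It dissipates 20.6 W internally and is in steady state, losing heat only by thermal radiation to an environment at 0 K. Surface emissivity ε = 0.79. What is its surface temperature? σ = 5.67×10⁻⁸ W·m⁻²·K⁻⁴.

T ≈ 2050 K

Steady state: internal power = radiated power, P = εσA T⁴.
Radiating area A = 2πrL = 2.586×10⁻⁵ m².
T⁴ = P/(εσA) = 20.6/(0.79·5.67×10⁻⁸·2.586×10⁻⁵) = 1.778×10¹³ K⁴.
T = (1.778×10¹³)^(1/4).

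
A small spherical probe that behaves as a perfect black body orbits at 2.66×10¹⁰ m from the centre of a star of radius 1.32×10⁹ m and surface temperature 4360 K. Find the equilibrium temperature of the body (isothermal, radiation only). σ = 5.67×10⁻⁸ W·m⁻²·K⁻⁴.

The star's surface emits σT_*⁴; at distance d the flux is S = σT_*⁴(R_*/d)².
S = 5.67×10⁻⁸·(4360)⁴·(1.32×10⁹/2.66×10¹⁰)² = 50460 W/m².
For an isothermal sphere T⁴ = (1−a)S/(4σ) = 2.225×10¹¹ K⁴.

T ≈ 687 K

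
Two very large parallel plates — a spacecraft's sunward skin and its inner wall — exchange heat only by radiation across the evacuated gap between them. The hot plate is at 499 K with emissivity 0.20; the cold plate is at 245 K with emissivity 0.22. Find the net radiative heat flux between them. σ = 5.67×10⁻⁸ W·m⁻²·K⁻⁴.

For two infinite grey parallel plates, q = σ(T₁⁴ − T₂⁴)/(1/ε₁ + 1/ε₂ − 1).
T₁⁴ − T₂⁴ = 6.200×10¹⁰ − 3.603×10⁹ = 5.840×10¹⁰ K⁴.
1/ε₁ + 1/ε₂ − 1 = 5.000 + 4.545 − 1 = 8.545.
q = 5.67×10⁻⁸ × 5.840×10¹⁰ / 8.545.

q ≈ 387 W/m²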